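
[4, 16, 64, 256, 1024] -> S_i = 4*4^i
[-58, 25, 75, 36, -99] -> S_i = Random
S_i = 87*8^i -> [87, 696, 5568, 44544, 356352]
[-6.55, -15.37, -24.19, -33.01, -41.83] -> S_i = -6.55 + -8.82*i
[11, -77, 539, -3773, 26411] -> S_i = 11*-7^i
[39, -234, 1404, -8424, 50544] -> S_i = 39*-6^i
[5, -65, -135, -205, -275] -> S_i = 5 + -70*i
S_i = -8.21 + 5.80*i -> [-8.21, -2.41, 3.39, 9.19, 14.99]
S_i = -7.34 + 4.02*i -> [-7.34, -3.32, 0.7, 4.72, 8.74]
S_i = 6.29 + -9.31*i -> [6.29, -3.02, -12.33, -21.64, -30.95]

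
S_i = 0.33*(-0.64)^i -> [0.33, -0.21, 0.14, -0.09, 0.06]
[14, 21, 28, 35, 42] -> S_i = 14 + 7*i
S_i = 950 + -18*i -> [950, 932, 914, 896, 878]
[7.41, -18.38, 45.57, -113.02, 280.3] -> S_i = 7.41*(-2.48)^i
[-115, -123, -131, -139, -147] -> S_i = -115 + -8*i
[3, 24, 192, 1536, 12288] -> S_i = 3*8^i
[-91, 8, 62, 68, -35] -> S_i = Random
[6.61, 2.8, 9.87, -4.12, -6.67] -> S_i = Random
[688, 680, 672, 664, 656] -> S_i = 688 + -8*i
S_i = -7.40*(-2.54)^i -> [-7.4, 18.8, -47.74, 121.26, -308.01]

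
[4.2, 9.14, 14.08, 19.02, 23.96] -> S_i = 4.20 + 4.94*i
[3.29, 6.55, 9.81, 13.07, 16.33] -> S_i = 3.29 + 3.26*i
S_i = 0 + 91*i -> [0, 91, 182, 273, 364]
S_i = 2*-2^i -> [2, -4, 8, -16, 32]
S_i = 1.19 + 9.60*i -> [1.19, 10.79, 20.39, 29.99, 39.59]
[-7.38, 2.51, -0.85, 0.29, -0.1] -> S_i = -7.38*(-0.34)^i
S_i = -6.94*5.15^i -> [-6.94, -35.74, -184.07, -947.94, -4881.89]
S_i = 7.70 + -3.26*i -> [7.7, 4.44, 1.18, -2.08, -5.34]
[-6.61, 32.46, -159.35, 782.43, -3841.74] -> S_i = -6.61*(-4.91)^i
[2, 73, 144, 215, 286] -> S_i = 2 + 71*i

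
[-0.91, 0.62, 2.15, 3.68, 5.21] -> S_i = -0.91 + 1.53*i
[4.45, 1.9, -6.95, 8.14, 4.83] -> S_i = Random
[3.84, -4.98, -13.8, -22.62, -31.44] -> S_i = 3.84 + -8.82*i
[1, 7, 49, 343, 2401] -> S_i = 1*7^i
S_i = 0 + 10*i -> [0, 10, 20, 30, 40]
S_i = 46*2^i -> [46, 92, 184, 368, 736]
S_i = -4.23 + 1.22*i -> [-4.23, -3.01, -1.79, -0.57, 0.65]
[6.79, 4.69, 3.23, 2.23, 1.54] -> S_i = 6.79*0.69^i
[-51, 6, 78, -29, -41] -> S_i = Random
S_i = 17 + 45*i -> [17, 62, 107, 152, 197]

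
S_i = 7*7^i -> [7, 49, 343, 2401, 16807]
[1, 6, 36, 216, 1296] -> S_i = 1*6^i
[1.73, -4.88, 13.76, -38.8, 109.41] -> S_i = 1.73*(-2.82)^i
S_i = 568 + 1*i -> [568, 569, 570, 571, 572]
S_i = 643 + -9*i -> [643, 634, 625, 616, 607]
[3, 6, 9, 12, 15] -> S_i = 3 + 3*i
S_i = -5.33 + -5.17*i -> [-5.33, -10.5, -15.67, -20.84, -26.01]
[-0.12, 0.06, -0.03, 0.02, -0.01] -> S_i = -0.12*(-0.52)^i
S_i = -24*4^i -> [-24, -96, -384, -1536, -6144]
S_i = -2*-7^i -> [-2, 14, -98, 686, -4802]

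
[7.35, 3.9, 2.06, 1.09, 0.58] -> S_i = 7.35*0.53^i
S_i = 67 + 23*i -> [67, 90, 113, 136, 159]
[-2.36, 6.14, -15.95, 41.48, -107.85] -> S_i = -2.36*(-2.60)^i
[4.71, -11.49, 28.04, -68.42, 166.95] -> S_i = 4.71*(-2.44)^i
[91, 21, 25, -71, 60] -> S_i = Random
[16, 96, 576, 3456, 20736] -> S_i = 16*6^i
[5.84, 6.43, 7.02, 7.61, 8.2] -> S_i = 5.84 + 0.59*i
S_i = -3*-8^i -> [-3, 24, -192, 1536, -12288]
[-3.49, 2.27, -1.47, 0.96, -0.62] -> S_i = -3.49*(-0.65)^i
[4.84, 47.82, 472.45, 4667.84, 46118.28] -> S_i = 4.84*9.88^i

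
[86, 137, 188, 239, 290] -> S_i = 86 + 51*i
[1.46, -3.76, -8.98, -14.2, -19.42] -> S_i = 1.46 + -5.22*i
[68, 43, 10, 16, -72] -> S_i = Random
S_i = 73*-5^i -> [73, -365, 1825, -9125, 45625]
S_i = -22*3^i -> [-22, -66, -198, -594, -1782]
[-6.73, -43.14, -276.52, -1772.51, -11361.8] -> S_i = -6.73*6.41^i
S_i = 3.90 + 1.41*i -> [3.9, 5.31, 6.72, 8.13, 9.54]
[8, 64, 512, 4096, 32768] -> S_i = 8*8^i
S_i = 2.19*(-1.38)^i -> [2.19, -3.02, 4.17, -5.76, 7.94]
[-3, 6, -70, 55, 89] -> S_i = Random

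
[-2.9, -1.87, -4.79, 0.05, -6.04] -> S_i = Random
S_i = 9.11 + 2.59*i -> [9.11, 11.7, 14.29, 16.88, 19.47]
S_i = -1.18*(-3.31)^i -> [-1.18, 3.91, -12.93, 42.79, -141.64]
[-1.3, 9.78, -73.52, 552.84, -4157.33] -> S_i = -1.30*(-7.52)^i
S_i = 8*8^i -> [8, 64, 512, 4096, 32768]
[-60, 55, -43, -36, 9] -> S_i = Random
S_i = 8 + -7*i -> [8, 1, -6, -13, -20]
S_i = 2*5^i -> [2, 10, 50, 250, 1250]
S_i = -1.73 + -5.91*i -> [-1.73, -7.64, -13.55, -19.46, -25.37]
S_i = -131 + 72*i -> [-131, -59, 13, 85, 157]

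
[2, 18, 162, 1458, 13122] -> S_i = 2*9^i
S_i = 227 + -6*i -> [227, 221, 215, 209, 203]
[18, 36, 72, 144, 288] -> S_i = 18*2^i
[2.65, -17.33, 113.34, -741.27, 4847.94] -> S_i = 2.65*(-6.54)^i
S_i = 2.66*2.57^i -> [2.66, 6.84, 17.57, 45.15, 116.04]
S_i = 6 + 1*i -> [6, 7, 8, 9, 10]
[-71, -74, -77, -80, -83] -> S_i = -71 + -3*i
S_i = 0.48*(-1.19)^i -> [0.48, -0.57, 0.68, -0.81, 0.96]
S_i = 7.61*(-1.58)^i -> [7.61, -12.02, 19.0, -30.02, 47.43]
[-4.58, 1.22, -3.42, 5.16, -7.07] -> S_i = Random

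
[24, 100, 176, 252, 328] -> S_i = 24 + 76*i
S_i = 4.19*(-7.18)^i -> [4.19, -30.08, 216.0, -1550.91, 11135.55]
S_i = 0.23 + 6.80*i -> [0.23, 7.03, 13.83, 20.63, 27.43]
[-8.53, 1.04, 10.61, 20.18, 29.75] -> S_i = -8.53 + 9.57*i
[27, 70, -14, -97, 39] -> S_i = Random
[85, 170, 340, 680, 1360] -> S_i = 85*2^i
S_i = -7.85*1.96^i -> [-7.85, -15.39, -30.16, -59.11, -115.85]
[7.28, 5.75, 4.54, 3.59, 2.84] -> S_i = 7.28*0.79^i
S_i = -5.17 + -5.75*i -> [-5.17, -10.92, -16.67, -22.42, -28.17]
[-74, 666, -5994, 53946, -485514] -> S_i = -74*-9^i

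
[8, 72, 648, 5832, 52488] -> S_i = 8*9^i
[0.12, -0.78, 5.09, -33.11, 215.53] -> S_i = 0.12*(-6.51)^i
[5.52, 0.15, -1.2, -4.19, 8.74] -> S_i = Random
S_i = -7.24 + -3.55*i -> [-7.24, -10.79, -14.34, -17.89, -21.44]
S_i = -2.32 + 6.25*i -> [-2.32, 3.93, 10.18, 16.43, 22.68]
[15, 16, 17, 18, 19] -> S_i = 15 + 1*i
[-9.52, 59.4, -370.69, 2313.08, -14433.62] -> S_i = -9.52*(-6.24)^i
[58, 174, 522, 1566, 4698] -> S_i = 58*3^i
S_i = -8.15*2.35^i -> [-8.15, -19.15, -45.01, -105.77, -248.56]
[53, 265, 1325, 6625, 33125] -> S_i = 53*5^i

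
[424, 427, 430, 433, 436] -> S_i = 424 + 3*i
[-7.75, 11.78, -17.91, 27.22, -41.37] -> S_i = -7.75*(-1.52)^i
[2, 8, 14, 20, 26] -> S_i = 2 + 6*i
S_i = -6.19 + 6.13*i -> [-6.19, -0.06, 6.07, 12.2, 18.33]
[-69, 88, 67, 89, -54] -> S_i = Random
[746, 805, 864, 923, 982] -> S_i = 746 + 59*i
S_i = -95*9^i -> [-95, -855, -7695, -69255, -623295]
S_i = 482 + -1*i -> [482, 481, 480, 479, 478]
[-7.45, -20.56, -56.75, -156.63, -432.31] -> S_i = -7.45*2.76^i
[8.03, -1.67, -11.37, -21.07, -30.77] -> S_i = 8.03 + -9.70*i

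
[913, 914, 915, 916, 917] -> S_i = 913 + 1*i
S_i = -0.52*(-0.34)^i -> [-0.52, 0.18, -0.06, 0.02, -0.01]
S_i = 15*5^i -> [15, 75, 375, 1875, 9375]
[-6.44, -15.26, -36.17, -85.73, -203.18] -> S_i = -6.44*2.37^i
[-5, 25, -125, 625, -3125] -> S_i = -5*-5^i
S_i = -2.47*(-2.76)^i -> [-2.47, 6.82, -18.82, 51.93, -143.33]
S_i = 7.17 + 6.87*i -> [7.17, 14.04, 20.91, 27.78, 34.65]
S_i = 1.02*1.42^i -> [1.02, 1.45, 2.06, 2.92, 4.15]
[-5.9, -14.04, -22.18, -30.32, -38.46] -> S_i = -5.90 + -8.14*i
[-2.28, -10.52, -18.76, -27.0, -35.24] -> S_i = -2.28 + -8.24*i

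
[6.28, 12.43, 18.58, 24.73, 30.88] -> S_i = 6.28 + 6.15*i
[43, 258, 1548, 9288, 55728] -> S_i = 43*6^i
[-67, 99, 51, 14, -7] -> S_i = Random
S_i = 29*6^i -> [29, 174, 1044, 6264, 37584]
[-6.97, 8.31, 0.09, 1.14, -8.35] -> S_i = Random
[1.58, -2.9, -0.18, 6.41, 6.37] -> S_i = Random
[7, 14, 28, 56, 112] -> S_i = 7*2^i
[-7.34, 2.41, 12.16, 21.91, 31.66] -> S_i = -7.34 + 9.75*i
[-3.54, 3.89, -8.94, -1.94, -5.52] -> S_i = Random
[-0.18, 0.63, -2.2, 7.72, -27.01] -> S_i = -0.18*(-3.50)^i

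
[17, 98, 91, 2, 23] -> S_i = Random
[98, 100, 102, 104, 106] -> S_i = 98 + 2*i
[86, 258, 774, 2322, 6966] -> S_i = 86*3^i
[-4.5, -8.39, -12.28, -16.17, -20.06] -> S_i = -4.50 + -3.89*i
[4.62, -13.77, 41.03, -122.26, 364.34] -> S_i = 4.62*(-2.98)^i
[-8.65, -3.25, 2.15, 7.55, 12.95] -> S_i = -8.65 + 5.40*i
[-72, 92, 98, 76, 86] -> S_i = Random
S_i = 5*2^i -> [5, 10, 20, 40, 80]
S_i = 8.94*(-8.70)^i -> [8.94, -77.78, 676.67, -5887.02, 51217.05]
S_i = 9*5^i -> [9, 45, 225, 1125, 5625]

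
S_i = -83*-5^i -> [-83, 415, -2075, 10375, -51875]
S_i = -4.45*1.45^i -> [-4.45, -6.45, -9.36, -13.57, -19.67]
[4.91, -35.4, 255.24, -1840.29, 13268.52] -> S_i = 4.91*(-7.21)^i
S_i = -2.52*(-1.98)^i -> [-2.52, 4.99, -9.88, 19.56, -38.73]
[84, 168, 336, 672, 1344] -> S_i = 84*2^i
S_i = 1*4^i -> [1, 4, 16, 64, 256]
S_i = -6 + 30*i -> [-6, 24, 54, 84, 114]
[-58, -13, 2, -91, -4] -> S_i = Random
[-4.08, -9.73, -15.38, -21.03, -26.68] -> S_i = -4.08 + -5.65*i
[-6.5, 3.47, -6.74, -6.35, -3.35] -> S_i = Random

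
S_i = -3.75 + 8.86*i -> [-3.75, 5.11, 13.97, 22.83, 31.69]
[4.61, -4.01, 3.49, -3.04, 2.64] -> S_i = 4.61*(-0.87)^i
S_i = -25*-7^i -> [-25, 175, -1225, 8575, -60025]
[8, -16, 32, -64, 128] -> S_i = 8*-2^i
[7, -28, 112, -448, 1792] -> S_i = 7*-4^i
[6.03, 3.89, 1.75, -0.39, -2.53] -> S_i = 6.03 + -2.14*i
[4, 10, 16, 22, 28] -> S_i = 4 + 6*i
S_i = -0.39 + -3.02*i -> [-0.39, -3.41, -6.43, -9.45, -12.47]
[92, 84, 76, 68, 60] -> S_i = 92 + -8*i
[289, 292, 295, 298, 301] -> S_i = 289 + 3*i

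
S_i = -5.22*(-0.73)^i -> [-5.22, 3.81, -2.78, 2.03, -1.48]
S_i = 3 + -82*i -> [3, -79, -161, -243, -325]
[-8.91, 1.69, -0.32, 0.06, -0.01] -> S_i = -8.91*(-0.19)^i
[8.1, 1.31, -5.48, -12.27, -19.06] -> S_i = 8.10 + -6.79*i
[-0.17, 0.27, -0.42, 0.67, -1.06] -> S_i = -0.17*(-1.58)^i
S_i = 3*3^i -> [3, 9, 27, 81, 243]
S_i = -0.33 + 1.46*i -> [-0.33, 1.13, 2.59, 4.05, 5.51]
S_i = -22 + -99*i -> [-22, -121, -220, -319, -418]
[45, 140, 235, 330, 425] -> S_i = 45 + 95*i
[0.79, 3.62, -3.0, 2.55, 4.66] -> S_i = Random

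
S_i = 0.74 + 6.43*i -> [0.74, 7.17, 13.6, 20.03, 26.46]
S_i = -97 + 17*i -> [-97, -80, -63, -46, -29]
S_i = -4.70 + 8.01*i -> [-4.7, 3.31, 11.32, 19.33, 27.34]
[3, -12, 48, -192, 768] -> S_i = 3*-4^i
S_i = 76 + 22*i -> [76, 98, 120, 142, 164]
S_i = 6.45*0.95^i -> [6.45, 6.13, 5.82, 5.53, 5.25]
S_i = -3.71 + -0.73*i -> [-3.71, -4.44, -5.17, -5.9, -6.63]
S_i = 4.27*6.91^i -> [4.27, 29.51, 203.88, 1408.84, 9735.09]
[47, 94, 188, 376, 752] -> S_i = 47*2^i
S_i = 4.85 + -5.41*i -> [4.85, -0.56, -5.97, -11.38, -16.79]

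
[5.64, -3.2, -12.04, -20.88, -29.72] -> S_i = 5.64 + -8.84*i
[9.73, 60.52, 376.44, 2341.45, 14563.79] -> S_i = 9.73*6.22^i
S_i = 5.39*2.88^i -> [5.39, 15.52, 44.71, 128.76, 370.82]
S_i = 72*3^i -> [72, 216, 648, 1944, 5832]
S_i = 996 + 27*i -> [996, 1023, 1050, 1077, 1104]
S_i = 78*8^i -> [78, 624, 4992, 39936, 319488]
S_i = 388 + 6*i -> [388, 394, 400, 406, 412]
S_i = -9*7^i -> [-9, -63, -441, -3087, -21609]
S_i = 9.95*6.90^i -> [9.95, 68.66, 473.72, 3268.66, 22553.79]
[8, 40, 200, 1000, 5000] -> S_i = 8*5^i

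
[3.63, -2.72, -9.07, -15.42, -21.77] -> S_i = 3.63 + -6.35*i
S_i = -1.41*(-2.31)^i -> [-1.41, 3.26, -7.52, 17.38, -40.15]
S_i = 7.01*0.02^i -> [7.01, 0.14, 0.0, 0.0, 0.0]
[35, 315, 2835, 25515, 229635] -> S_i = 35*9^i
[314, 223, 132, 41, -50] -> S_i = 314 + -91*i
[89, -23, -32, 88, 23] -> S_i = Random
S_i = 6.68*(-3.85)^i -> [6.68, -25.72, 99.01, -381.21, 1467.64]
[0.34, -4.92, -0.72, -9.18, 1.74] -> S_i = Random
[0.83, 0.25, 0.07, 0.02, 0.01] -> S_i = 0.83*0.30^i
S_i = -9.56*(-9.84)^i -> [-9.56, 94.07, -925.65, 9108.42, -89626.88]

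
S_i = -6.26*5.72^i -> [-6.26, -35.81, -204.82, -1171.55, -6701.29]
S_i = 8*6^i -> [8, 48, 288, 1728, 10368]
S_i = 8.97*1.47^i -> [8.97, 13.19, 19.38, 28.49, 41.89]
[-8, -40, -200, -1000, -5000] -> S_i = -8*5^i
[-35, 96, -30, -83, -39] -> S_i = Random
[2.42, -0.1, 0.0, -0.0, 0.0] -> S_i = 2.42*(-0.04)^i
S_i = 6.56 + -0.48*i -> [6.56, 6.08, 5.6, 5.12, 4.64]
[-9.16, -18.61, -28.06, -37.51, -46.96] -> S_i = -9.16 + -9.45*i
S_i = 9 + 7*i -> [9, 16, 23, 30, 37]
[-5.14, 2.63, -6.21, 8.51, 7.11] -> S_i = Random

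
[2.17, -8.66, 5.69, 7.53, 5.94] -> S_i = Random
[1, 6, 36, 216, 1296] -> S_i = 1*6^i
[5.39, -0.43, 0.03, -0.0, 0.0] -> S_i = 5.39*(-0.08)^i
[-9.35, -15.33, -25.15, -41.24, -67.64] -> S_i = -9.35*1.64^i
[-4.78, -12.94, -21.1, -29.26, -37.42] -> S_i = -4.78 + -8.16*i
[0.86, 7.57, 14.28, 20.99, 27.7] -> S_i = 0.86 + 6.71*i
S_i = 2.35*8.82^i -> [2.35, 20.73, 182.81, 1612.4, 14221.4]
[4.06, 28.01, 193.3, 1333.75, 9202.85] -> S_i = 4.06*6.90^i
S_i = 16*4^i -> [16, 64, 256, 1024, 4096]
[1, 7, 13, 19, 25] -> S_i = 1 + 6*i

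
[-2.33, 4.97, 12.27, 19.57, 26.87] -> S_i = -2.33 + 7.30*i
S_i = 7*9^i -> [7, 63, 567, 5103, 45927]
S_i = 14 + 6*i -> [14, 20, 26, 32, 38]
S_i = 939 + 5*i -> [939, 944, 949, 954, 959]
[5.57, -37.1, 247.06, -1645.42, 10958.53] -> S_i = 5.57*(-6.66)^i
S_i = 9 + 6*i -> [9, 15, 21, 27, 33]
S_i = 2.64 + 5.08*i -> [2.64, 7.72, 12.8, 17.88, 22.96]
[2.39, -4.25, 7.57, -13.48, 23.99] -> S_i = 2.39*(-1.78)^i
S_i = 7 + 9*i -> [7, 16, 25, 34, 43]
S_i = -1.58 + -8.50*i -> [-1.58, -10.08, -18.58, -27.08, -35.58]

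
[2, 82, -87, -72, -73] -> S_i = Random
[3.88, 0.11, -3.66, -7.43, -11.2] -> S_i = 3.88 + -3.77*i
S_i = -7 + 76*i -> [-7, 69, 145, 221, 297]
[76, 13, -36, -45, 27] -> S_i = Random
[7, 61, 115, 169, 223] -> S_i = 7 + 54*i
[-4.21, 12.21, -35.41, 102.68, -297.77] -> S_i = -4.21*(-2.90)^i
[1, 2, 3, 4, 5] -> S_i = 1 + 1*i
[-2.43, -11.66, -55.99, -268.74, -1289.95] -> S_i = -2.43*4.80^i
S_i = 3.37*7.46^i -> [3.37, 25.14, 187.55, 1399.09, 10437.23]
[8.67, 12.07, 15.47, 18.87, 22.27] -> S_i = 8.67 + 3.40*i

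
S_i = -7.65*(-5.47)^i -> [-7.65, 41.85, -228.89, 1252.06, -6848.74]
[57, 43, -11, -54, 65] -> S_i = Random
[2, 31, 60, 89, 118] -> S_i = 2 + 29*i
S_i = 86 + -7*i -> [86, 79, 72, 65, 58]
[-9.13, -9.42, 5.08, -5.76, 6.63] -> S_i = Random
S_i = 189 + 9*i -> [189, 198, 207, 216, 225]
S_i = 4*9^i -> [4, 36, 324, 2916, 26244]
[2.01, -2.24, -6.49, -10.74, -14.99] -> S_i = 2.01 + -4.25*i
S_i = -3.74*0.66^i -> [-3.74, -2.47, -1.63, -1.08, -0.71]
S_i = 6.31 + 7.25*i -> [6.31, 13.56, 20.81, 28.06, 35.31]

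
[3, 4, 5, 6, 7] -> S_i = 3 + 1*i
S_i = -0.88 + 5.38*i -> [-0.88, 4.5, 9.88, 15.26, 20.64]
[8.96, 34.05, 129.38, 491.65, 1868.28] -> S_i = 8.96*3.80^i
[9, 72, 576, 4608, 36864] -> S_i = 9*8^i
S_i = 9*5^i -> [9, 45, 225, 1125, 5625]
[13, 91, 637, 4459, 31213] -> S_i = 13*7^i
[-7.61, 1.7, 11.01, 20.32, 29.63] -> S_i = -7.61 + 9.31*i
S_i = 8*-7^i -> [8, -56, 392, -2744, 19208]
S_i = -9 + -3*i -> [-9, -12, -15, -18, -21]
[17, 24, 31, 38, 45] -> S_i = 17 + 7*i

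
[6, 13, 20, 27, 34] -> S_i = 6 + 7*i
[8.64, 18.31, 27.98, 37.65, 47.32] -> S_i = 8.64 + 9.67*i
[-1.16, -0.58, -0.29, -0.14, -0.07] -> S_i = -1.16*0.50^i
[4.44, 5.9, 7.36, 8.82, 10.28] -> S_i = 4.44 + 1.46*i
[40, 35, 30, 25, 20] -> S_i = 40 + -5*i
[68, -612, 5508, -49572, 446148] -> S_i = 68*-9^i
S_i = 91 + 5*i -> [91, 96, 101, 106, 111]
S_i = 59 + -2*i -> [59, 57, 55, 53, 51]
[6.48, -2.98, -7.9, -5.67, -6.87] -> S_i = Random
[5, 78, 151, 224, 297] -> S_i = 5 + 73*i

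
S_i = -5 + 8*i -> [-5, 3, 11, 19, 27]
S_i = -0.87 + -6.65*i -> [-0.87, -7.52, -14.17, -20.82, -27.47]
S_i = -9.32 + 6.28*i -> [-9.32, -3.04, 3.24, 9.52, 15.8]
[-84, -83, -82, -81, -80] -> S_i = -84 + 1*i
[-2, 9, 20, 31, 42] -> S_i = -2 + 11*i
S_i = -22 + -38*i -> [-22, -60, -98, -136, -174]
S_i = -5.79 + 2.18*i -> [-5.79, -3.61, -1.43, 0.75, 2.93]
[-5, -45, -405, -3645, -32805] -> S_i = -5*9^i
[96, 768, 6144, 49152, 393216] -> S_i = 96*8^i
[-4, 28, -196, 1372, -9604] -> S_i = -4*-7^i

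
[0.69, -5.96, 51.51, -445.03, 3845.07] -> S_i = 0.69*(-8.64)^i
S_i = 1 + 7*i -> [1, 8, 15, 22, 29]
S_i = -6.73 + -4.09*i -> [-6.73, -10.82, -14.91, -19.0, -23.09]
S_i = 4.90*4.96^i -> [4.9, 24.3, 120.55, 597.92, 2965.67]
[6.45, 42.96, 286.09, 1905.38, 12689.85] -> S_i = 6.45*6.66^i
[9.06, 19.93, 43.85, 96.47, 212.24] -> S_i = 9.06*2.20^i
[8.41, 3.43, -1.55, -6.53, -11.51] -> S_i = 8.41 + -4.98*i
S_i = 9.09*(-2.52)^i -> [9.09, -22.91, 57.73, -145.47, 366.58]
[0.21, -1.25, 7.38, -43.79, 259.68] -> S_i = 0.21*(-5.93)^i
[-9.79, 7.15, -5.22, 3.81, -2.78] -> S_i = -9.79*(-0.73)^i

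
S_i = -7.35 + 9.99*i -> [-7.35, 2.64, 12.63, 22.62, 32.61]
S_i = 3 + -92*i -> [3, -89, -181, -273, -365]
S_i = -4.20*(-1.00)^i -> [-4.2, 4.2, -4.2, 4.2, -4.2]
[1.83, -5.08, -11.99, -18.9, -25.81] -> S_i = 1.83 + -6.91*i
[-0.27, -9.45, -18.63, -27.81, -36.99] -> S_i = -0.27 + -9.18*i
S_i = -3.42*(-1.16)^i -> [-3.42, 3.97, -4.6, 5.34, -6.19]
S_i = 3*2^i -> [3, 6, 12, 24, 48]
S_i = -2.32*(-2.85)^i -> [-2.32, 6.61, -18.84, 53.71, -153.06]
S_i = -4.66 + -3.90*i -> [-4.66, -8.56, -12.46, -16.36, -20.26]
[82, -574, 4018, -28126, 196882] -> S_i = 82*-7^i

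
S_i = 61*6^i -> [61, 366, 2196, 13176, 79056]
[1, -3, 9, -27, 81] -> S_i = 1*-3^i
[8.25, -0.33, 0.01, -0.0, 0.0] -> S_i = 8.25*(-0.04)^i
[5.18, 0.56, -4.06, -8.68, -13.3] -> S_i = 5.18 + -4.62*i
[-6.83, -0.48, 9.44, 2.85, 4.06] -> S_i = Random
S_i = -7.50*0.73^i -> [-7.5, -5.48, -4.0, -2.92, -2.13]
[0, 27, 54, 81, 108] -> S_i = 0 + 27*i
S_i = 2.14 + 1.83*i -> [2.14, 3.97, 5.8, 7.63, 9.46]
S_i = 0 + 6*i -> [0, 6, 12, 18, 24]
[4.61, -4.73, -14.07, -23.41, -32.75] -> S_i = 4.61 + -9.34*i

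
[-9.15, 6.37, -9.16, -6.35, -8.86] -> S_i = Random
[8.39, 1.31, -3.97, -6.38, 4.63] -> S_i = Random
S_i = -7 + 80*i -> [-7, 73, 153, 233, 313]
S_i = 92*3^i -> [92, 276, 828, 2484, 7452]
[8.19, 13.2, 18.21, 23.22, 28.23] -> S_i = 8.19 + 5.01*i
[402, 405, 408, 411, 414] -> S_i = 402 + 3*i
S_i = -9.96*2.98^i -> [-9.96, -29.68, -88.45, -263.58, -785.46]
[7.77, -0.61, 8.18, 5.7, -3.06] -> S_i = Random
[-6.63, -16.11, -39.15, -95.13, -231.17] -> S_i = -6.63*2.43^i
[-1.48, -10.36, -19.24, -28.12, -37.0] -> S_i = -1.48 + -8.88*i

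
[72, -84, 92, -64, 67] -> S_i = Random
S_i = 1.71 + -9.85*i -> [1.71, -8.14, -17.99, -27.84, -37.69]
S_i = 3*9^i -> [3, 27, 243, 2187, 19683]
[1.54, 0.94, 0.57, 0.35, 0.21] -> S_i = 1.54*0.61^i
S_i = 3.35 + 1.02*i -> [3.35, 4.37, 5.39, 6.41, 7.43]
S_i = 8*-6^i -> [8, -48, 288, -1728, 10368]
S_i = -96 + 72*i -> [-96, -24, 48, 120, 192]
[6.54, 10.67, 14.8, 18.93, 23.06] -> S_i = 6.54 + 4.13*i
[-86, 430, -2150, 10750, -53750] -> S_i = -86*-5^i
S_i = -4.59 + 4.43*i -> [-4.59, -0.16, 4.27, 8.7, 13.13]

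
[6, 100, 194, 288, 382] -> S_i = 6 + 94*i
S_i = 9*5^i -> [9, 45, 225, 1125, 5625]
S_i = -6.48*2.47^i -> [-6.48, -16.01, -39.53, -97.65, -241.19]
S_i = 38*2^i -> [38, 76, 152, 304, 608]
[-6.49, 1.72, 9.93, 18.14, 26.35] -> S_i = -6.49 + 8.21*i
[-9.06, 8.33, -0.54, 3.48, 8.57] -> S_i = Random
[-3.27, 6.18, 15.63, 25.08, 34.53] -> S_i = -3.27 + 9.45*i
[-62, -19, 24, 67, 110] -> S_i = -62 + 43*i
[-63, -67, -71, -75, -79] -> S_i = -63 + -4*i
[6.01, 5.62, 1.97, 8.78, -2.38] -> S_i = Random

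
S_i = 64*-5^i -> [64, -320, 1600, -8000, 40000]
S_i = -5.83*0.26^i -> [-5.83, -1.52, -0.39, -0.1, -0.03]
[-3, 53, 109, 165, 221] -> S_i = -3 + 56*i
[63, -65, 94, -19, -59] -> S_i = Random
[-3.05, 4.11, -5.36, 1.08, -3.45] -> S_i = Random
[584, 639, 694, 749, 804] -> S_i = 584 + 55*i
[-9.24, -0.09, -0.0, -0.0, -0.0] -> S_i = -9.24*0.01^i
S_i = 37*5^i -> [37, 185, 925, 4625, 23125]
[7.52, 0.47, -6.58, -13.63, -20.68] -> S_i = 7.52 + -7.05*i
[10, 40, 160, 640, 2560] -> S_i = 10*4^i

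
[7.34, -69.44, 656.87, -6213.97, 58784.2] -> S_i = 7.34*(-9.46)^i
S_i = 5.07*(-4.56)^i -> [5.07, -23.12, 105.42, -480.73, 2192.14]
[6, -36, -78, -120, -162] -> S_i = 6 + -42*i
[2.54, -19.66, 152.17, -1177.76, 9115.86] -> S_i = 2.54*(-7.74)^i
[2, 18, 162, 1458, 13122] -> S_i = 2*9^i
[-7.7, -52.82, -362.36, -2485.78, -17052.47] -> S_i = -7.70*6.86^i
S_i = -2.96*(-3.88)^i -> [-2.96, 11.48, -44.56, 172.9, -670.84]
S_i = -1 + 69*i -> [-1, 68, 137, 206, 275]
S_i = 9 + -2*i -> [9, 7, 5, 3, 1]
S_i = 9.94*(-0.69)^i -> [9.94, -6.86, 4.73, -3.27, 2.25]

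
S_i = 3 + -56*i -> [3, -53, -109, -165, -221]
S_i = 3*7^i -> [3, 21, 147, 1029, 7203]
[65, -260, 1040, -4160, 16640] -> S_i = 65*-4^i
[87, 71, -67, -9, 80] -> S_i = Random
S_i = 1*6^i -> [1, 6, 36, 216, 1296]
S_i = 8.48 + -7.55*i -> [8.48, 0.93, -6.62, -14.17, -21.72]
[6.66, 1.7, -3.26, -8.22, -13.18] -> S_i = 6.66 + -4.96*i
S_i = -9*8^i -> [-9, -72, -576, -4608, -36864]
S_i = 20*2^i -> [20, 40, 80, 160, 320]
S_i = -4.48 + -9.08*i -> [-4.48, -13.56, -22.64, -31.72, -40.8]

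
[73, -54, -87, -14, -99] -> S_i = Random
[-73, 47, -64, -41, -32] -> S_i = Random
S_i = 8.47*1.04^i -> [8.47, 8.81, 9.16, 9.53, 9.91]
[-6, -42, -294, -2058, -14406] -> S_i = -6*7^i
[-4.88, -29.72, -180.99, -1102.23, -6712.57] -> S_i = -4.88*6.09^i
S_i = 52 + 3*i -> [52, 55, 58, 61, 64]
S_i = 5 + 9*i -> [5, 14, 23, 32, 41]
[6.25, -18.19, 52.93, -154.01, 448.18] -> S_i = 6.25*(-2.91)^i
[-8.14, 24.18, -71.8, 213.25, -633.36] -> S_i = -8.14*(-2.97)^i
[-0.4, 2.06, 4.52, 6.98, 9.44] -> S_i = -0.40 + 2.46*i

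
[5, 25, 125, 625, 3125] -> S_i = 5*5^i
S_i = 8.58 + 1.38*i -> [8.58, 9.96, 11.34, 12.72, 14.1]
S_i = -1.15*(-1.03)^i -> [-1.15, 1.18, -1.22, 1.26, -1.29]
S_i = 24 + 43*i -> [24, 67, 110, 153, 196]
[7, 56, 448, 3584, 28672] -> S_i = 7*8^i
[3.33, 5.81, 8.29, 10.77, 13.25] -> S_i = 3.33 + 2.48*i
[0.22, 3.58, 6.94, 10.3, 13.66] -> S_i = 0.22 + 3.36*i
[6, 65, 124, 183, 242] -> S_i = 6 + 59*i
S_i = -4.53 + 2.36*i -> [-4.53, -2.17, 0.19, 2.55, 4.91]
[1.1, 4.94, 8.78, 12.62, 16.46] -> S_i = 1.10 + 3.84*i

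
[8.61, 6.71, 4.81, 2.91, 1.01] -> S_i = 8.61 + -1.90*i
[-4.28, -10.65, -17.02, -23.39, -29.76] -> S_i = -4.28 + -6.37*i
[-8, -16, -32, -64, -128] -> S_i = -8*2^i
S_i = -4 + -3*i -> [-4, -7, -10, -13, -16]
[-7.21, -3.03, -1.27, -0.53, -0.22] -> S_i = -7.21*0.42^i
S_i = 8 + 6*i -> [8, 14, 20, 26, 32]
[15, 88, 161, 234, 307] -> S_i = 15 + 73*i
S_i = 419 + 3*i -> [419, 422, 425, 428, 431]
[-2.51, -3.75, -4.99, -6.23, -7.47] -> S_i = -2.51 + -1.24*i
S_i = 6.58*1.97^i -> [6.58, 12.96, 25.54, 50.31, 99.1]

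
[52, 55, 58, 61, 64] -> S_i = 52 + 3*i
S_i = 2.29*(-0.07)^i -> [2.29, -0.16, 0.01, -0.0, 0.0]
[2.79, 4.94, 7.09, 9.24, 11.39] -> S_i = 2.79 + 2.15*i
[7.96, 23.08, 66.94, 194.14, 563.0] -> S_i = 7.96*2.90^i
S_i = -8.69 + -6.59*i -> [-8.69, -15.28, -21.87, -28.46, -35.05]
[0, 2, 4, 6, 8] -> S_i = 0 + 2*i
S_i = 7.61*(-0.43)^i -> [7.61, -3.27, 1.41, -0.61, 0.26]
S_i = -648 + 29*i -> [-648, -619, -590, -561, -532]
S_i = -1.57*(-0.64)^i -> [-1.57, 1.0, -0.64, 0.41, -0.26]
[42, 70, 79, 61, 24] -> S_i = Random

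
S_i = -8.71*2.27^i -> [-8.71, -19.77, -44.88, -101.88, -231.27]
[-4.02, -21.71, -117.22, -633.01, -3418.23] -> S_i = -4.02*5.40^i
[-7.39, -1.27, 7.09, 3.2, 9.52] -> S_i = Random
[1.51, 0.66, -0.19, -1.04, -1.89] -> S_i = 1.51 + -0.85*i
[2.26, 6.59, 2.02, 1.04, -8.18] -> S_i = Random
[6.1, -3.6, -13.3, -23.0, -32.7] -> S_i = 6.10 + -9.70*i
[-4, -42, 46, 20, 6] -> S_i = Random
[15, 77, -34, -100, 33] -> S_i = Random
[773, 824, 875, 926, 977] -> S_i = 773 + 51*i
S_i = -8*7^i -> [-8, -56, -392, -2744, -19208]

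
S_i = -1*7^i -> [-1, -7, -49, -343, -2401]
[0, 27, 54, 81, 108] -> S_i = 0 + 27*i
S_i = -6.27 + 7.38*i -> [-6.27, 1.11, 8.49, 15.87, 23.25]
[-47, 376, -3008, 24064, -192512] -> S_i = -47*-8^i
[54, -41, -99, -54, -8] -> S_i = Random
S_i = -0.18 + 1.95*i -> [-0.18, 1.77, 3.72, 5.67, 7.62]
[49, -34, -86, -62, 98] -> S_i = Random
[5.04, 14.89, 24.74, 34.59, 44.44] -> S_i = 5.04 + 9.85*i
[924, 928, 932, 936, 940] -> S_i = 924 + 4*i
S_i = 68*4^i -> [68, 272, 1088, 4352, 17408]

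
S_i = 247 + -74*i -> [247, 173, 99, 25, -49]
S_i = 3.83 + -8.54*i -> [3.83, -4.71, -13.25, -21.79, -30.33]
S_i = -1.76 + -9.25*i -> [-1.76, -11.01, -20.26, -29.51, -38.76]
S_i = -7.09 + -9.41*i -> [-7.09, -16.5, -25.91, -35.32, -44.73]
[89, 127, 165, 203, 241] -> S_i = 89 + 38*i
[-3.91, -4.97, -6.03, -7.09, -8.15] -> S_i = -3.91 + -1.06*i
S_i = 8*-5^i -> [8, -40, 200, -1000, 5000]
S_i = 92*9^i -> [92, 828, 7452, 67068, 603612]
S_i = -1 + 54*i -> [-1, 53, 107, 161, 215]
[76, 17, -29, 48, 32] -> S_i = Random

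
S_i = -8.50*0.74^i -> [-8.5, -6.29, -4.65, -3.44, -2.55]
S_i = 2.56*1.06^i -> [2.56, 2.71, 2.88, 3.05, 3.23]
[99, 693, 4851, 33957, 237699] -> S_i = 99*7^i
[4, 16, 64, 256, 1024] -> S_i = 4*4^i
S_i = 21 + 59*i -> [21, 80, 139, 198, 257]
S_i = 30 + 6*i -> [30, 36, 42, 48, 54]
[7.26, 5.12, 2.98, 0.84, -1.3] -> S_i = 7.26 + -2.14*i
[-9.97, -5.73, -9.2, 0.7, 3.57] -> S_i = Random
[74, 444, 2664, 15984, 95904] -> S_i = 74*6^i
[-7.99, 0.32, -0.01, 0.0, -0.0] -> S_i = -7.99*(-0.04)^i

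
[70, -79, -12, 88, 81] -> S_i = Random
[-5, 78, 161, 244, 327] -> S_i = -5 + 83*i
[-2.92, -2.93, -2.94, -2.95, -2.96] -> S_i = -2.92 + -0.01*i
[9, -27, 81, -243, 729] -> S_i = 9*-3^i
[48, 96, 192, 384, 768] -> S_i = 48*2^i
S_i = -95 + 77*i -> [-95, -18, 59, 136, 213]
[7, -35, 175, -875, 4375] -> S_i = 7*-5^i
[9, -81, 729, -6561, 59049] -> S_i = 9*-9^i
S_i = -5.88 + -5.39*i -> [-5.88, -11.27, -16.66, -22.05, -27.44]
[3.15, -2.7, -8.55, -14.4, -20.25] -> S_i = 3.15 + -5.85*i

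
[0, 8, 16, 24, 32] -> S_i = 0 + 8*i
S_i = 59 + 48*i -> [59, 107, 155, 203, 251]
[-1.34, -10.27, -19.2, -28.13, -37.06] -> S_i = -1.34 + -8.93*i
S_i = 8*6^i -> [8, 48, 288, 1728, 10368]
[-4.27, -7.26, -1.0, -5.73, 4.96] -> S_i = Random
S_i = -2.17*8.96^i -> [-2.17, -19.44, -174.21, -1560.93, -13985.94]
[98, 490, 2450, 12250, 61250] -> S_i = 98*5^i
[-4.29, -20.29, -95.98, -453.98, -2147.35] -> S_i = -4.29*4.73^i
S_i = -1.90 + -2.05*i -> [-1.9, -3.95, -6.0, -8.05, -10.1]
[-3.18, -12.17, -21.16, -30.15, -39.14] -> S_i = -3.18 + -8.99*i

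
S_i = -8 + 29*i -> [-8, 21, 50, 79, 108]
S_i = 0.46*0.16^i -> [0.46, 0.07, 0.01, 0.0, 0.0]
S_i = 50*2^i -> [50, 100, 200, 400, 800]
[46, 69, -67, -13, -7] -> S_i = Random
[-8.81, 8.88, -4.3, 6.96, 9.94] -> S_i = Random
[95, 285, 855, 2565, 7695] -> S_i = 95*3^i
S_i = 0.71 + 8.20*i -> [0.71, 8.91, 17.11, 25.31, 33.51]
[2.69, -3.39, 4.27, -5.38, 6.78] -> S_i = 2.69*(-1.26)^i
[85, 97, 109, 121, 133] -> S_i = 85 + 12*i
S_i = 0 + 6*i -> [0, 6, 12, 18, 24]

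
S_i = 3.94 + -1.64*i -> [3.94, 2.3, 0.66, -0.98, -2.62]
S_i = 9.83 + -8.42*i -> [9.83, 1.41, -7.01, -15.43, -23.85]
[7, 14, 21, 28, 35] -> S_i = 7 + 7*i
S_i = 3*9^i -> [3, 27, 243, 2187, 19683]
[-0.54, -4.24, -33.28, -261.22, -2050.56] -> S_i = -0.54*7.85^i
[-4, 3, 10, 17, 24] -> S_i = -4 + 7*i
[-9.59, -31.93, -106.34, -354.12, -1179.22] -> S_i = -9.59*3.33^i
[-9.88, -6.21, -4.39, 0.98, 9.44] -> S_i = Random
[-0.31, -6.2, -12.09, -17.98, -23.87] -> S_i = -0.31 + -5.89*i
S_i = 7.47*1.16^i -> [7.47, 8.67, 10.05, 11.66, 13.53]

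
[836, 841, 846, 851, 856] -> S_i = 836 + 5*i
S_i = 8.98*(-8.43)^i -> [8.98, -75.7, 638.16, -5379.71, 45350.98]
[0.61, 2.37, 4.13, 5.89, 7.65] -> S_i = 0.61 + 1.76*i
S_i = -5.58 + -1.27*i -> [-5.58, -6.85, -8.12, -9.39, -10.66]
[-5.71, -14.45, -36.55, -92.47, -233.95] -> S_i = -5.71*2.53^i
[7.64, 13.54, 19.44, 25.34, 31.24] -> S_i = 7.64 + 5.90*i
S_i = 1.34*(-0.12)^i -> [1.34, -0.16, 0.02, -0.0, 0.0]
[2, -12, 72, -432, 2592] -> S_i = 2*-6^i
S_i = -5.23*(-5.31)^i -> [-5.23, 27.77, -147.47, 783.04, -4157.95]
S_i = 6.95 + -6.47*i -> [6.95, 0.48, -5.99, -12.46, -18.93]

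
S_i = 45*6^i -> [45, 270, 1620, 9720, 58320]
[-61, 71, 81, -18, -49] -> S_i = Random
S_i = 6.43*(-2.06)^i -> [6.43, -13.25, 27.29, -56.21, 115.79]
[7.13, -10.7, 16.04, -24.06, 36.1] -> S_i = 7.13*(-1.50)^i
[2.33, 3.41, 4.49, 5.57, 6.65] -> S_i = 2.33 + 1.08*i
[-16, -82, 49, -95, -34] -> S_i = Random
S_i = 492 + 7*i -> [492, 499, 506, 513, 520]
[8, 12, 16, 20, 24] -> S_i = 8 + 4*i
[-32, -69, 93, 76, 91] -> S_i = Random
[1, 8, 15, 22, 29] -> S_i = 1 + 7*i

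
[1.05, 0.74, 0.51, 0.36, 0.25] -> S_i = 1.05*0.70^i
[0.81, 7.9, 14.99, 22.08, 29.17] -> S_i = 0.81 + 7.09*i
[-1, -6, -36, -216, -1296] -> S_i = -1*6^i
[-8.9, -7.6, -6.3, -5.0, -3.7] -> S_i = -8.90 + 1.30*i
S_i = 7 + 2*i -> [7, 9, 11, 13, 15]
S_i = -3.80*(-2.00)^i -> [-3.8, 7.6, -15.2, 30.4, -60.8]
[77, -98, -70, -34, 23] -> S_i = Random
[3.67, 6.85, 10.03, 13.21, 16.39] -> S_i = 3.67 + 3.18*i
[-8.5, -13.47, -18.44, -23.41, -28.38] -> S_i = -8.50 + -4.97*i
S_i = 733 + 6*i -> [733, 739, 745, 751, 757]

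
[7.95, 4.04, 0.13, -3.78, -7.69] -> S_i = 7.95 + -3.91*i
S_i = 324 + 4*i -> [324, 328, 332, 336, 340]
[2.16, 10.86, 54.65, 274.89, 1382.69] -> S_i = 2.16*5.03^i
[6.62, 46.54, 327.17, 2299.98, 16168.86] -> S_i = 6.62*7.03^i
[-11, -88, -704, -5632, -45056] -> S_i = -11*8^i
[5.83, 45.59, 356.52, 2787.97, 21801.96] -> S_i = 5.83*7.82^i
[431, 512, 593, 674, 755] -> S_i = 431 + 81*i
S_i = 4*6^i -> [4, 24, 144, 864, 5184]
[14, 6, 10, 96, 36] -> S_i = Random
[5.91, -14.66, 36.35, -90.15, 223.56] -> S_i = 5.91*(-2.48)^i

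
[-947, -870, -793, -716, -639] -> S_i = -947 + 77*i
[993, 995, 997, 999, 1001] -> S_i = 993 + 2*i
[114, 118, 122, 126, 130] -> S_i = 114 + 4*i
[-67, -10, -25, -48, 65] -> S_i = Random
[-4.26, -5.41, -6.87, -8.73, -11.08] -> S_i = -4.26*1.27^i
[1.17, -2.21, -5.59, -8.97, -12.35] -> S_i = 1.17 + -3.38*i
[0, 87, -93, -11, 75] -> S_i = Random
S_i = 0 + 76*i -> [0, 76, 152, 228, 304]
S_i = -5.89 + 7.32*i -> [-5.89, 1.43, 8.75, 16.07, 23.39]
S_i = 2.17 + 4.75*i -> [2.17, 6.92, 11.67, 16.42, 21.17]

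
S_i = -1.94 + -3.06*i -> [-1.94, -5.0, -8.06, -11.12, -14.18]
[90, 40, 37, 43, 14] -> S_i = Random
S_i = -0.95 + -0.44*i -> [-0.95, -1.39, -1.83, -2.27, -2.71]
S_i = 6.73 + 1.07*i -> [6.73, 7.8, 8.87, 9.94, 11.01]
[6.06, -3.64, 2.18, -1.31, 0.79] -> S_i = 6.06*(-0.60)^i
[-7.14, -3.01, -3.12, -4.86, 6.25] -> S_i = Random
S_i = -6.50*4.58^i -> [-6.5, -29.77, -136.35, -624.47, -2860.06]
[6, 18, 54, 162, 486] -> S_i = 6*3^i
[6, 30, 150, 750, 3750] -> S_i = 6*5^i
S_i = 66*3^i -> [66, 198, 594, 1782, 5346]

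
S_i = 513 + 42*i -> [513, 555, 597, 639, 681]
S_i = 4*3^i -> [4, 12, 36, 108, 324]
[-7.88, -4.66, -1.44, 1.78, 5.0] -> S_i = -7.88 + 3.22*i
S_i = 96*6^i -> [96, 576, 3456, 20736, 124416]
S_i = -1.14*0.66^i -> [-1.14, -0.75, -0.5, -0.33, -0.22]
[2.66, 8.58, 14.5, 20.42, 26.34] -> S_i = 2.66 + 5.92*i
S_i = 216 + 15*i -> [216, 231, 246, 261, 276]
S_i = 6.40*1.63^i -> [6.4, 10.43, 17.0, 27.72, 45.18]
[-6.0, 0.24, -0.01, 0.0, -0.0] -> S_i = -6.00*(-0.04)^i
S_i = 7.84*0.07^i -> [7.84, 0.55, 0.04, 0.0, 0.0]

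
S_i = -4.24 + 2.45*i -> [-4.24, -1.79, 0.66, 3.11, 5.56]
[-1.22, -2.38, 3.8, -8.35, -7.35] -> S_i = Random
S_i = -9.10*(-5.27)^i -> [-9.1, 47.96, -252.73, 1331.9, -7019.14]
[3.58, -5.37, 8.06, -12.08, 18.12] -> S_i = 3.58*(-1.50)^i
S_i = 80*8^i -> [80, 640, 5120, 40960, 327680]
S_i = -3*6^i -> [-3, -18, -108, -648, -3888]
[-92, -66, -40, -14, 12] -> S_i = -92 + 26*i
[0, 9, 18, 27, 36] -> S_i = 0 + 9*i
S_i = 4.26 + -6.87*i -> [4.26, -2.61, -9.48, -16.35, -23.22]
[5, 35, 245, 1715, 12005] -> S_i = 5*7^i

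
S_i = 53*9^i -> [53, 477, 4293, 38637, 347733]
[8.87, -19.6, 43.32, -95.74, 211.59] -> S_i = 8.87*(-2.21)^i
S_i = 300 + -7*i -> [300, 293, 286, 279, 272]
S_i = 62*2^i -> [62, 124, 248, 496, 992]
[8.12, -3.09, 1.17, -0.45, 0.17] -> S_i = 8.12*(-0.38)^i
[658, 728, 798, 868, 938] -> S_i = 658 + 70*i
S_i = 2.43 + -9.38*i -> [2.43, -6.95, -16.33, -25.71, -35.09]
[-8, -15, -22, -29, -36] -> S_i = -8 + -7*i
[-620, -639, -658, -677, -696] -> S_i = -620 + -19*i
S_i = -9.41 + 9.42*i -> [-9.41, 0.01, 9.43, 18.85, 28.27]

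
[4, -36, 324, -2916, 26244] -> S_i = 4*-9^i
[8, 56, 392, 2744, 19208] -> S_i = 8*7^i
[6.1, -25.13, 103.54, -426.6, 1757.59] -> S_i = 6.10*(-4.12)^i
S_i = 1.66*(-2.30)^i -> [1.66, -3.82, 8.78, -20.2, 46.45]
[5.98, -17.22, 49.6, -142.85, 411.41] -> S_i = 5.98*(-2.88)^i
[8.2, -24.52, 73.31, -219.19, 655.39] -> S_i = 8.20*(-2.99)^i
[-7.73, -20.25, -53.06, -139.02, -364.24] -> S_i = -7.73*2.62^i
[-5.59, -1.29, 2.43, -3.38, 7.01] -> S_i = Random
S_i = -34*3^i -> [-34, -102, -306, -918, -2754]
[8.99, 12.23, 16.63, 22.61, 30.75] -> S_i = 8.99*1.36^i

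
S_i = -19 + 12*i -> [-19, -7, 5, 17, 29]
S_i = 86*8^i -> [86, 688, 5504, 44032, 352256]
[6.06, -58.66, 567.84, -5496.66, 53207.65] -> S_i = 6.06*(-9.68)^i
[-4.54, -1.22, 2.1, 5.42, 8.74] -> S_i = -4.54 + 3.32*i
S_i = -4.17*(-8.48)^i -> [-4.17, 35.36, -299.87, 2542.87, -21563.51]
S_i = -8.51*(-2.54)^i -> [-8.51, 21.62, -54.9, 139.45, -354.21]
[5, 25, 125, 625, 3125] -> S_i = 5*5^i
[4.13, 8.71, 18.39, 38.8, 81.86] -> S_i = 4.13*2.11^i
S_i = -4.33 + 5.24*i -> [-4.33, 0.91, 6.15, 11.39, 16.63]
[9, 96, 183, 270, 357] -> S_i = 9 + 87*i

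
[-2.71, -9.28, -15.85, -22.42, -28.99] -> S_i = -2.71 + -6.57*i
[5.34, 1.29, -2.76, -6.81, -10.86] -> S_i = 5.34 + -4.05*i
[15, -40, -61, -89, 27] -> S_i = Random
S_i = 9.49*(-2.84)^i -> [9.49, -26.95, 76.54, -217.38, 617.36]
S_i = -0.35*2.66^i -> [-0.35, -0.93, -2.48, -6.59, -17.52]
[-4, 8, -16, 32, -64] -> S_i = -4*-2^i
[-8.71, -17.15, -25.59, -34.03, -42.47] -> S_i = -8.71 + -8.44*i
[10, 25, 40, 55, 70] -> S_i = 10 + 15*i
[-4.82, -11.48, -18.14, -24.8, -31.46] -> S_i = -4.82 + -6.66*i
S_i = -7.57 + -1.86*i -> [-7.57, -9.43, -11.29, -13.15, -15.01]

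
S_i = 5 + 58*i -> [5, 63, 121, 179, 237]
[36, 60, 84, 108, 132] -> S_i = 36 + 24*i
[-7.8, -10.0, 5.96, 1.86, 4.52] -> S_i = Random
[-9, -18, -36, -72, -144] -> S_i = -9*2^i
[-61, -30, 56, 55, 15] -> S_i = Random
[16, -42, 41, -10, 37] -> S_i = Random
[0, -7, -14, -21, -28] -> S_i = 0 + -7*i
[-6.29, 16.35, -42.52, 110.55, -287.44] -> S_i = -6.29*(-2.60)^i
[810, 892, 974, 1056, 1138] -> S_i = 810 + 82*i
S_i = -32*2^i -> [-32, -64, -128, -256, -512]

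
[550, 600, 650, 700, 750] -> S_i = 550 + 50*i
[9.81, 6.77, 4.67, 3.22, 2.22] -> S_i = 9.81*0.69^i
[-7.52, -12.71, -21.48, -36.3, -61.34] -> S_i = -7.52*1.69^i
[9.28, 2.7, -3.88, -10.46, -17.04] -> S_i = 9.28 + -6.58*i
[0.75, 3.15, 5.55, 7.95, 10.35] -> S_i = 0.75 + 2.40*i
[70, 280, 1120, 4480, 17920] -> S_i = 70*4^i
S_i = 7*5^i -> [7, 35, 175, 875, 4375]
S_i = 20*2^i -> [20, 40, 80, 160, 320]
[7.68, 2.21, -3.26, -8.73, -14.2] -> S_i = 7.68 + -5.47*i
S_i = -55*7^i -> [-55, -385, -2695, -18865, -132055]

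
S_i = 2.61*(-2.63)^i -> [2.61, -6.86, 18.05, -47.48, 124.87]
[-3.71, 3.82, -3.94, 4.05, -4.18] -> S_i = -3.71*(-1.03)^i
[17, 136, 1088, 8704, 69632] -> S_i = 17*8^i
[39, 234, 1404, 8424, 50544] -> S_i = 39*6^i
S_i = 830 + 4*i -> [830, 834, 838, 842, 846]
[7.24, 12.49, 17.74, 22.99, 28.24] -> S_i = 7.24 + 5.25*i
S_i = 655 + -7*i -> [655, 648, 641, 634, 627]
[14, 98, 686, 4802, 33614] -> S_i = 14*7^i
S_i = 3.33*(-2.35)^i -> [3.33, -7.83, 18.39, -43.22, 101.56]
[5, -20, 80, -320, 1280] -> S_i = 5*-4^i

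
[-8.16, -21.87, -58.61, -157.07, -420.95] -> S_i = -8.16*2.68^i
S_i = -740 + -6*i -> [-740, -746, -752, -758, -764]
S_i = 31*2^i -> [31, 62, 124, 248, 496]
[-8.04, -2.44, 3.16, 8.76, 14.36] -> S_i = -8.04 + 5.60*i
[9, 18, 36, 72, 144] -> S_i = 9*2^i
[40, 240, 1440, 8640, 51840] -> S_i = 40*6^i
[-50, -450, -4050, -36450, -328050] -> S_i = -50*9^i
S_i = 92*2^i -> [92, 184, 368, 736, 1472]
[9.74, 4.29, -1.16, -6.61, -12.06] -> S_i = 9.74 + -5.45*i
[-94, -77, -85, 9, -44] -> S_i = Random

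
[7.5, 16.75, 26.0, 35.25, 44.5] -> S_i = 7.50 + 9.25*i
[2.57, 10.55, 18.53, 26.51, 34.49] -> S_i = 2.57 + 7.98*i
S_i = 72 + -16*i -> [72, 56, 40, 24, 8]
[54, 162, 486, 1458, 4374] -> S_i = 54*3^i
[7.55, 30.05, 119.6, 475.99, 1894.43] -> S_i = 7.55*3.98^i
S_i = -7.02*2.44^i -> [-7.02, -17.13, -41.79, -101.98, -248.83]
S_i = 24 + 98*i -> [24, 122, 220, 318, 416]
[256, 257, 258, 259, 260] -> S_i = 256 + 1*i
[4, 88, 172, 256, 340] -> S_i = 4 + 84*i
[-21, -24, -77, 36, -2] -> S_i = Random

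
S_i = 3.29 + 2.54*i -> [3.29, 5.83, 8.37, 10.91, 13.45]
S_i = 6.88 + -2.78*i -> [6.88, 4.1, 1.32, -1.46, -4.24]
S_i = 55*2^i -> [55, 110, 220, 440, 880]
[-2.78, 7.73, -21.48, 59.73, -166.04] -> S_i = -2.78*(-2.78)^i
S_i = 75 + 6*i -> [75, 81, 87, 93, 99]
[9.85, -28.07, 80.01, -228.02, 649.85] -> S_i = 9.85*(-2.85)^i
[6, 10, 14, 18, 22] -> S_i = 6 + 4*i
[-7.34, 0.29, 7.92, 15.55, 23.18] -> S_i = -7.34 + 7.63*i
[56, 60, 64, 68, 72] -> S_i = 56 + 4*i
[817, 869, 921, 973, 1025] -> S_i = 817 + 52*i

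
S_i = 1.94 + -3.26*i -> [1.94, -1.32, -4.58, -7.84, -11.1]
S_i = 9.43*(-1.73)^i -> [9.43, -16.31, 28.22, -48.83, 84.47]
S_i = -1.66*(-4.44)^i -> [-1.66, 7.37, -32.72, 145.3, -645.12]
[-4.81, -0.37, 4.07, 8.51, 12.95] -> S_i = -4.81 + 4.44*i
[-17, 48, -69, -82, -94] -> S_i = Random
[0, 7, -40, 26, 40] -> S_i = Random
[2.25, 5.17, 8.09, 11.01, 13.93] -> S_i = 2.25 + 2.92*i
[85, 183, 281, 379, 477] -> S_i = 85 + 98*i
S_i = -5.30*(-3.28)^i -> [-5.3, 17.38, -57.02, 187.02, -613.44]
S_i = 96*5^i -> [96, 480, 2400, 12000, 60000]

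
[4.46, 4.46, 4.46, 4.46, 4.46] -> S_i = 4.46*1.00^i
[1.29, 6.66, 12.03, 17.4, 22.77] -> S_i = 1.29 + 5.37*i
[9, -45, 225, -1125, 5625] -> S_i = 9*-5^i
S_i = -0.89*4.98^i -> [-0.89, -4.43, -22.07, -109.92, -547.4]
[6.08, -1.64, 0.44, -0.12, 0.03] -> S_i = 6.08*(-0.27)^i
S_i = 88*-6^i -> [88, -528, 3168, -19008, 114048]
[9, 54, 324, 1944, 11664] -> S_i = 9*6^i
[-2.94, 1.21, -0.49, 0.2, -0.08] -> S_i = -2.94*(-0.41)^i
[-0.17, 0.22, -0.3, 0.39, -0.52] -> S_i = -0.17*(-1.32)^i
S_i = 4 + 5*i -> [4, 9, 14, 19, 24]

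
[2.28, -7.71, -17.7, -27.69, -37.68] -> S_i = 2.28 + -9.99*i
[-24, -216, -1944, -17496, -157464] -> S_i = -24*9^i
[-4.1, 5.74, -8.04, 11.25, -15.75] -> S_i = -4.10*(-1.40)^i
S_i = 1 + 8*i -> [1, 9, 17, 25, 33]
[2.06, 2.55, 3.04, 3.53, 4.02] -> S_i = 2.06 + 0.49*i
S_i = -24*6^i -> [-24, -144, -864, -5184, -31104]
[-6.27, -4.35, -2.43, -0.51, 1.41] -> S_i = -6.27 + 1.92*i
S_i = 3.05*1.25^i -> [3.05, 3.81, 4.77, 5.96, 7.45]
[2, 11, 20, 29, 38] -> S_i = 2 + 9*i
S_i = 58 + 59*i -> [58, 117, 176, 235, 294]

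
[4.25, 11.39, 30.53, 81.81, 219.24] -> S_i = 4.25*2.68^i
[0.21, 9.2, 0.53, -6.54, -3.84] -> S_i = Random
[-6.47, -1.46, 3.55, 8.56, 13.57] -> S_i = -6.47 + 5.01*i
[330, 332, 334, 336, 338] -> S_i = 330 + 2*i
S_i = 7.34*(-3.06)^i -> [7.34, -22.46, 68.73, -210.31, 643.55]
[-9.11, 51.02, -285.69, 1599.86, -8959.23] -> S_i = -9.11*(-5.60)^i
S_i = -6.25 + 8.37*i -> [-6.25, 2.12, 10.49, 18.86, 27.23]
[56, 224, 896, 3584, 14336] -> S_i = 56*4^i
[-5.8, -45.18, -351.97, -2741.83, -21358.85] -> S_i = -5.80*7.79^i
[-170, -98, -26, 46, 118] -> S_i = -170 + 72*i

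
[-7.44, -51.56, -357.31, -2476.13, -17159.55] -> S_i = -7.44*6.93^i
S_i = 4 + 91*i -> [4, 95, 186, 277, 368]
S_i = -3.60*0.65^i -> [-3.6, -2.34, -1.52, -0.99, -0.64]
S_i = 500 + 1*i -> [500, 501, 502, 503, 504]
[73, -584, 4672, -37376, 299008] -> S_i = 73*-8^i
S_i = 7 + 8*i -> [7, 15, 23, 31, 39]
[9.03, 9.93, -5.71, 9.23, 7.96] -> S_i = Random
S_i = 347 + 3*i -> [347, 350, 353, 356, 359]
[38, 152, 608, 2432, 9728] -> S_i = 38*4^i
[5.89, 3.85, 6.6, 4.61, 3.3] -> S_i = Random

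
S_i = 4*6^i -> [4, 24, 144, 864, 5184]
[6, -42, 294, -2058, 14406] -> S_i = 6*-7^i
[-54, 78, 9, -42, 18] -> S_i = Random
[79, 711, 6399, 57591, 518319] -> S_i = 79*9^i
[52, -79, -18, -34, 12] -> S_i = Random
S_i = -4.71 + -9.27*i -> [-4.71, -13.98, -23.25, -32.52, -41.79]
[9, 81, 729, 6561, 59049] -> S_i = 9*9^i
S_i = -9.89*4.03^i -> [-9.89, -39.86, -160.62, -647.31, -2608.65]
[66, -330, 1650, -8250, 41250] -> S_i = 66*-5^i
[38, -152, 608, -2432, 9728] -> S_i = 38*-4^i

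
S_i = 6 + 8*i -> [6, 14, 22, 30, 38]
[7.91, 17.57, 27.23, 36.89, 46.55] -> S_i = 7.91 + 9.66*i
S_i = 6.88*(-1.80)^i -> [6.88, -12.38, 22.29, -40.12, 72.22]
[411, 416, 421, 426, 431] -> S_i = 411 + 5*i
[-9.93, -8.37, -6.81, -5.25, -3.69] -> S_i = -9.93 + 1.56*i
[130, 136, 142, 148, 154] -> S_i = 130 + 6*i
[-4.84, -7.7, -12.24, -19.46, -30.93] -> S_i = -4.84*1.59^i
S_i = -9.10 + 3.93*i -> [-9.1, -5.17, -1.24, 2.69, 6.62]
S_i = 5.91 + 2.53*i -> [5.91, 8.44, 10.97, 13.5, 16.03]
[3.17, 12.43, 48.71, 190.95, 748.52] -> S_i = 3.17*3.92^i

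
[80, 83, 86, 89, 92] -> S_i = 80 + 3*i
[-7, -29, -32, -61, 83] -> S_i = Random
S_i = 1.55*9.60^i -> [1.55, 14.88, 142.85, 1371.34, 13164.87]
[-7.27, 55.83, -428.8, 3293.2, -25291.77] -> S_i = -7.27*(-7.68)^i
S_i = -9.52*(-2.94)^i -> [-9.52, 27.99, -82.29, 241.92, -711.26]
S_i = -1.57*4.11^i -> [-1.57, -6.45, -26.52, -109.0, -447.99]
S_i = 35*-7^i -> [35, -245, 1715, -12005, 84035]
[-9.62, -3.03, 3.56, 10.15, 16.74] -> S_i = -9.62 + 6.59*i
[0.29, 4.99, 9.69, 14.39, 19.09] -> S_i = 0.29 + 4.70*i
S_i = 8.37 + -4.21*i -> [8.37, 4.16, -0.05, -4.26, -8.47]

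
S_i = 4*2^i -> [4, 8, 16, 32, 64]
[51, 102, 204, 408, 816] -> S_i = 51*2^i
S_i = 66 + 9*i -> [66, 75, 84, 93, 102]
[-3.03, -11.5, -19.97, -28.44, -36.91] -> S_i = -3.03 + -8.47*i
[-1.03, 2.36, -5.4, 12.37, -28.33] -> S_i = -1.03*(-2.29)^i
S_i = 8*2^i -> [8, 16, 32, 64, 128]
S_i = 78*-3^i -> [78, -234, 702, -2106, 6318]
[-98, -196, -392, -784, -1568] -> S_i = -98*2^i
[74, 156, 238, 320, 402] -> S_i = 74 + 82*i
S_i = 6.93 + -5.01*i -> [6.93, 1.92, -3.09, -8.1, -13.11]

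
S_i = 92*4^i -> [92, 368, 1472, 5888, 23552]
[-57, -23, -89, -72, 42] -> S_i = Random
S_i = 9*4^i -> [9, 36, 144, 576, 2304]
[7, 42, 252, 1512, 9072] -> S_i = 7*6^i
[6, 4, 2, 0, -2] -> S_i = 6 + -2*i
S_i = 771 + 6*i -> [771, 777, 783, 789, 795]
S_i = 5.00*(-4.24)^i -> [5.0, -21.2, 89.89, -381.13, 1615.97]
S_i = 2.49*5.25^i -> [2.49, 13.07, 68.63, 360.31, 1891.63]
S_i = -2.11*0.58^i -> [-2.11, -1.22, -0.71, -0.41, -0.24]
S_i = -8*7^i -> [-8, -56, -392, -2744, -19208]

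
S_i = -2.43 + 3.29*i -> [-2.43, 0.86, 4.15, 7.44, 10.73]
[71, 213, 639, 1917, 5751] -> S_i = 71*3^i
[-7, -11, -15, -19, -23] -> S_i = -7 + -4*i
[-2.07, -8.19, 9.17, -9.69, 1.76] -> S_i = Random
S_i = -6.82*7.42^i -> [-6.82, -50.6, -375.48, -2786.1, -20672.83]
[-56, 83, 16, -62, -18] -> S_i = Random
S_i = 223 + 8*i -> [223, 231, 239, 247, 255]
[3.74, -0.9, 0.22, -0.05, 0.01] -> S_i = 3.74*(-0.24)^i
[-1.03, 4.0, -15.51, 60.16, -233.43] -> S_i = -1.03*(-3.88)^i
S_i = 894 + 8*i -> [894, 902, 910, 918, 926]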